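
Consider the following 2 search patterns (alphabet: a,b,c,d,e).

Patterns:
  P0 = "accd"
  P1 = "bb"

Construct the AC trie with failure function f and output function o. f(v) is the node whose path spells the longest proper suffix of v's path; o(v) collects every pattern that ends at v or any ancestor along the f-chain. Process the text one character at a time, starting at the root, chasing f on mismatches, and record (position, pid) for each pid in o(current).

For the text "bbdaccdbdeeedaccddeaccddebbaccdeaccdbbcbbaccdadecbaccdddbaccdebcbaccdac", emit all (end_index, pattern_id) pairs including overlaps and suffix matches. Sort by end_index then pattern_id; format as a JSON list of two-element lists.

Build automaton:
Trie nodes:
  0='ε' goto a→1 b→5
  1='a' goto c→2
  2='ac' goto c→3
  3='acc' goto d→4
  4='accd' goto ·  ←P0
  5='b' goto b→6
  6='bb' goto ·  ←P1

Failure links (BFS by depth):
  fail(1) 'a': from fail(0)=0 chase 'a': 0 ⇒ 0;  out=∅∪out(0)=∅
  fail(5) 'b': from fail(0)=0 chase 'b': 0 ⇒ 0;  out=∅∪out(0)=∅
  fail(2) 'ac': from fail(1)=0 chase 'c': 0 ⇒ 0;  out=∅∪out(0)=∅
  fail(6) 'bb': from fail(5)=0 chase 'b': 0 ⇒ 5;  out={1}∪out(5)={1}
  fail(3) 'acc': from fail(2)=0 chase 'c': 0 ⇒ 0;  out=∅∪out(0)=∅
  fail(4) 'accd': from fail(3)=0 chase 'd': 0 ⇒ 0;  out={0}∪out(0)={0}

Scan:
i=0 'b': node 0→5
i=1 'b': node 5→6  ** P1@[0:1]
i=2 'd': node 6→0 (via fail)
i=3 'a': node 0→1
i=4 'c': node 1→2
i=5 'c': node 2→3
i=6 'd': node 3→4  ** P0@[3:6]
i=7 'b': node 4→5 (via fail)
i=8 'd': node 5→0 (via fail)
i=9 'e': node 0→0
i=10 'e': node 0→0
i=11 'e': node 0→0
i=12 'd': node 0→0
i=13 'a': node 0→1
i=14 'c': node 1→2
i=15 'c': node 2→3
i=16 'd': node 3→4  ** P0@[13:16]
i=17 'd': node 4→0 (via fail)
i=18 'e': node 0→0
i=19 'a': node 0→1
i=20 'c': node 1→2
i=21 'c': node 2→3
i=22 'd': node 3→4  ** P0@[19:22]
i=23 'd': node 4→0 (via fail)
i=24 'e': node 0→0
i=25 'b': node 0→5
i=26 'b': node 5→6  ** P1@[25:26]
i=27 'a': node 6→1 (via fail)
i=28 'c': node 1→2
i=29 'c': node 2→3
i=30 'd': node 3→4  ** P0@[27:30]
i=31 'e': node 4→0 (via fail)
i=32 'a': node 0→1
i=33 'c': node 1→2
i=34 'c': node 2→3
i=35 'd': node 3→4  ** P0@[32:35]
i=36 'b': node 4→5 (via fail)
i=37 'b': node 5→6  ** P1@[36:37]
i=38 'c': node 6→0 (via fail)
i=39 'b': node 0→5
i=40 'b': node 5→6  ** P1@[39:40]
i=41 'a': node 6→1 (via fail)
i=42 'c': node 1→2
i=43 'c': node 2→3
i=44 'd': node 3→4  ** P0@[41:44]
i=45 'a': node 4→1 (via fail)
i=46 'd': node 1→0 (via fail)
i=47 'e': node 0→0
i=48 'c': node 0→0
i=49 'b': node 0→5
i=50 'a': node 5→1 (via fail)
i=51 'c': node 1→2
i=52 'c': node 2→3
i=53 'd': node 3→4  ** P0@[50:53]
i=54 'd': node 4→0 (via fail)
i=55 'd': node 0→0
i=56 'b': node 0→5
i=57 'a': node 5→1 (via fail)
i=58 'c': node 1→2
i=59 'c': node 2→3
i=60 'd': node 3→4  ** P0@[57:60]
i=61 'e': node 4→0 (via fail)
i=62 'b': node 0→5
i=63 'c': node 5→0 (via fail)
i=64 'b': node 0→5
i=65 'a': node 5→1 (via fail)
i=66 'c': node 1→2
i=67 'c': node 2→3
i=68 'd': node 3→4  ** P0@[65:68]
i=69 'a': node 4→1 (via fail)
i=70 'c': node 1→2

All matches (sorted): [[1,1],[6,0],[16,0],[22,0],[26,1],[30,0],[35,0],[37,1],[40,1],[44,0],[53,0],[60,0],[68,0]]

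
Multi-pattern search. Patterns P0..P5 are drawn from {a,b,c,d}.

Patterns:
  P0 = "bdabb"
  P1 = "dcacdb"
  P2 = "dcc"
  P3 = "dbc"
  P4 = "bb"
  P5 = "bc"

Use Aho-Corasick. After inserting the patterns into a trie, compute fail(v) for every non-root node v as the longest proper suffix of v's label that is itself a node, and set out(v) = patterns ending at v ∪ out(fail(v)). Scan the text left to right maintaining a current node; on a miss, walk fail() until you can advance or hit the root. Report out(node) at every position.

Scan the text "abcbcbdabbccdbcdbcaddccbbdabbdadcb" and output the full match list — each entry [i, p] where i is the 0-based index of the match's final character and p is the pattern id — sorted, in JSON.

Build:
Trie (insert patterns):
  n0 'ε': b→1 d→6
  n1 'b': b→15 c→16 d→2
  n2 'bd': a→3
  n3 'bda': b→4
  n4 'bdab': b→5
  n5 'bdabb': ·  [P0 ends]
  n6 'd': b→13 c→7
  n7 'dc': a→8 c→12
  n8 'dca': c→9
  n9 'dcac': d→10
  n10 'dcacd': b→11
  n11 'dcacdb': ·  [P1 ends]
  n12 'dcc': ·  [P2 ends]
  n13 'db': c→14
  n14 'dbc': ·  [P3 ends]
  n15 'bb': ·  [P4 ends]
  n16 'bc': ·  [P5 ends]

BFS fail/out derivation:
  fail(1) 'b': from fail(0)=0 chase 'b': 0 ⇒ 0;  out=∅∪out(0)=∅
  fail(6) 'd': from fail(0)=0 chase 'd': 0 ⇒ 0;  out=∅∪out(0)=∅
  fail(2) 'bd': from fail(1)=0 chase 'd': 0 ⇒ 6;  out=∅∪out(6)=∅
  fail(7) 'dc': from fail(6)=0 chase 'c': 0 ⇒ 0;  out=∅∪out(0)=∅
  fail(13) 'db': from fail(6)=0 chase 'b': 0 ⇒ 1;  out=∅∪out(1)=∅
  fail(15) 'bb': from fail(1)=0 chase 'b': 0 ⇒ 1;  out={4}∪out(1)={4}
  fail(16) 'bc': from fail(1)=0 chase 'c': 0 ⇒ 0;  out={5}∪out(0)={5}
  fail(3) 'bda': from fail(2)=6 chase 'a': 6→0 ⇒ 0;  out=∅∪out(0)=∅
  fail(8) 'dca': from fail(7)=0 chase 'a': 0 ⇒ 0;  out=∅∪out(0)=∅
  fail(12) 'dcc': from fail(7)=0 chase 'c': 0 ⇒ 0;  out={2}∪out(0)={2}
  fail(14) 'dbc': from fail(13)=1 chase 'c': 1 ⇒ 16;  out={3}∪out(16)={3,5}
  fail(4) 'bdab': from fail(3)=0 chase 'b': 0 ⇒ 1;  out=∅∪out(1)=∅
  fail(9) 'dcac': from fail(8)=0 chase 'c': 0 ⇒ 0;  out=∅∪out(0)=∅
  fail(5) 'bdabb': from fail(4)=1 chase 'b': 1 ⇒ 15;  out={0}∪out(15)={0,4}
  fail(10) 'dcacd': from fail(9)=0 chase 'd': 0 ⇒ 6;  out=∅∪out(6)=∅
  fail(11) 'dcacdb': from fail(10)=6 chase 'b': 6 ⇒ 13;  out={1}∪out(13)={1}

Run:
pos 0 'a': at 0
pos 1 'b': at 1
pos 2 'c': at 16  ** P5@[1:2]
pos 3 'b': at 1 ·f
pos 4 'c': at 16  ** P5@[3:4]
pos 5 'b': at 1 ·f
pos 6 'd': at 2
pos 7 'a': at 3
pos 8 'b': at 4
pos 9 'b': at 5  ** P0@[5:9],P4@[8:9]
pos 10 'c': at 16 ·f  ** P5@[9:10]
pos 11 'c': at 0 ·f
pos 12 'd': at 6
pos 13 'b': at 13
pos 14 'c': at 14  ** P3@[12:14],P5@[13:14]
pos 15 'd': at 6 ·f
pos 16 'b': at 13
pos 17 'c': at 14  ** P3@[15:17],P5@[16:17]
pos 18 'a': at 0 ·f
pos 19 'd': at 6
pos 20 'd': at 6 ·f
pos 21 'c': at 7
pos 22 'c': at 12  ** P2@[20:22]
pos 23 'b': at 1 ·f
pos 24 'b': at 15  ** P4@[23:24]
pos 25 'd': at 2 ·f
pos 26 'a': at 3
pos 27 'b': at 4
pos 28 'b': at 5  ** P0@[24:28],P4@[27:28]
pos 29 'd': at 2 ·f
pos 30 'a': at 3
pos 31 'd': at 6 ·f
pos 32 'c': at 7
pos 33 'b': at 1 ·f

Result: [[2,5],[4,5],[9,0],[9,4],[10,5],[14,3],[14,5],[17,3],[17,5],[22,2],[24,4],[28,0],[28,4]]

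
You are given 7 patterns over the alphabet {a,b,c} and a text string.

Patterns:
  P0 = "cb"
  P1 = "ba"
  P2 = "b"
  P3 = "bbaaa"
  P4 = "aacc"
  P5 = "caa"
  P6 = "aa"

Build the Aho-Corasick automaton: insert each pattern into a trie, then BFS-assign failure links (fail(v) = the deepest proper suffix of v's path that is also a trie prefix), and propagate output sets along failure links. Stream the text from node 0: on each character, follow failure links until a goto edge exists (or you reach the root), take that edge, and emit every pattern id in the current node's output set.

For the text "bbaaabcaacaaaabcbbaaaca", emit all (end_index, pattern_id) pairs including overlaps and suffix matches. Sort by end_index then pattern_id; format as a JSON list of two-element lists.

Build:
Trie nodes:
  0='ε' goto a→9 b→3 c→1
  1='c' goto a→13 b→2
  2='cb' goto ·  [P0 ends]
  3='b' goto a→4 b→5  [P2 ends]
  4='ba' goto ·  [P1 ends]
  5='bb' goto a→6
  6='bba' goto a→7
  7='bbaa' goto a→8
  8='bbaaa' goto ·  [P3 ends]
  9='a' goto a→10
  10='aa' goto c→11  [P6 ends]
  11='aac' goto c→12
  12='aacc' goto ·  [P4 ends]
  13='ca' goto a→14
  14='caa' goto ·  [P5 ends]

Failure links (BFS by depth):
  fail(1) 'c': from fail(0)=0 chase 'c': 0 ⇒ 0;  out=∅∪out(0)=∅
  fail(3) 'b': from fail(0)=0 chase 'b': 0 ⇒ 0;  out={2}∪out(0)={2}
  fail(9) 'a': from fail(0)=0 chase 'a': 0 ⇒ 0;  out=∅∪out(0)=∅
  fail(2) 'cb': from fail(1)=0 chase 'b': 0 ⇒ 3;  out={0}∪out(3)={0,2}
  fail(4) 'ba': from fail(3)=0 chase 'a': 0 ⇒ 9;  out={1}∪out(9)={1}
  fail(5) 'bb': from fail(3)=0 chase 'b': 0 ⇒ 3;  out=∅∪out(3)={2}
  fail(10) 'aa': from fail(9)=0 chase 'a': 0 ⇒ 9;  out={6}∪out(9)={6}
  fail(13) 'ca': from fail(1)=0 chase 'a': 0 ⇒ 9;  out=∅∪out(9)=∅
  fail(6) 'bba': from fail(5)=3 chase 'a': 3 ⇒ 4;  out=∅∪out(4)={1}
  fail(11) 'aac': from fail(10)=9 chase 'c': 9→0 ⇒ 1;  out=∅∪out(1)=∅
  fail(14) 'caa': from fail(13)=9 chase 'a': 9 ⇒ 10;  out={5}∪out(10)={5,6}
  fail(7) 'bbaa': from fail(6)=4 chase 'a': 4→9 ⇒ 10;  out=∅∪out(10)={6}
  fail(12) 'aacc': from fail(11)=1 chase 'c': 1→0 ⇒ 1;  out={4}∪out(1)={4}
  fail(8) 'bbaaa': from fail(7)=10 chase 'a': 10→9 ⇒ 10;  out={3}∪out(10)={3,6}

Text stream:
pos 0 'b': at 3  → match P2@[0:0]
pos 1 'b': at 5  → match P2@[1:1]
pos 2 'a': at 6  → match P1@[1:2]
pos 3 'a': at 7  → match P6@[2:3]
pos 4 'a': at 8  → match P3@[0:4],P6@[3:4]
pos 5 'b': at 3 (fail-walked)  → match P2@[5:5]
pos 6 'c': at 1 (fail-walked)
pos 7 'a': at 13
pos 8 'a': at 14  → match P5@[6:8],P6@[7:8]
pos 9 'c': at 11 (fail-walked)
pos 10 'a': at 13 (fail-walked)
pos 11 'a': at 14  → match P5@[9:11],P6@[10:11]
pos 12 'a': at 10 (fail-walked)  → match P6@[11:12]
pos 13 'a': at 10 (fail-walked)  → match P6@[12:13]
pos 14 'b': at 3 (fail-walked)  → match P2@[14:14]
pos 15 'c': at 1 (fail-walked)
pos 16 'b': at 2  → match P0@[15:16],P2@[16:16]
pos 17 'b': at 5 (fail-walked)  → match P2@[17:17]
pos 18 'a': at 6  → match P1@[17:18]
pos 19 'a': at 7  → match P6@[18:19]
pos 20 'a': at 8  → match P3@[16:20],P6@[19:20]
pos 21 'c': at 11 (fail-walked)
pos 22 'a': at 13 (fail-walked)

Matches: [[0,2],[1,2],[2,1],[3,6],[4,3],[4,6],[5,2],[8,5],[8,6],[11,5],[11,6],[12,6],[13,6],[14,2],[16,0],[16,2],[17,2],[18,1],[19,6],[20,3],[20,6]]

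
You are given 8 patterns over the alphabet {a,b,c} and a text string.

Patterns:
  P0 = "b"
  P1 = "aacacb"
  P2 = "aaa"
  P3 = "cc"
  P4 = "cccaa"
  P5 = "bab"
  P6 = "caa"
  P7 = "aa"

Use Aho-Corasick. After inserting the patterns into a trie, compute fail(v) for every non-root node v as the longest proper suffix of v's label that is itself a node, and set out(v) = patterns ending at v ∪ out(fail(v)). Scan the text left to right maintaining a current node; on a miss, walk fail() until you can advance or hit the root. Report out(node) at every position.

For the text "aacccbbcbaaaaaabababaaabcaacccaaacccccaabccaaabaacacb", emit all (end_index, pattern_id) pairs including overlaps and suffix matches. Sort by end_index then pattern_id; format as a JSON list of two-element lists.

Build automaton:
Trie nodes:
  0='ε' goto a→2 b→1 c→9
  1='b' goto a→14  [P0 ends]
  2='a' goto a→3
  3='aa' goto a→8 c→4  [P7 ends]
  4='aac' goto a→5
  5='aaca' goto c→6
  6='aacac' goto b→7
  7='aacacb' goto ·  [P1 ends]
  8='aaa' goto ·  [P2 ends]
  9='c' goto a→16 c→10
  10='cc' goto c→11  [P3 ends]
  11='ccc' goto a→12
  12='ccca' goto a→13
  13='cccaa' goto ·  [P4 ends]
  14='ba' goto b→15
  15='bab' goto ·  [P5 ends]
  16='ca' goto a→17
  17='caa' goto ·  [P6 ends]

Failure links (BFS by depth):
  n1('b'): parent n0 fail=0; on 'b' 0 → fail=0;  out {0}∪∅={0}
  n2('a'): parent n0 fail=0; on 'a' 0 → fail=0;  out ∅∪∅=∅
  n9('c'): parent n0 fail=0; on 'c' 0 → fail=0;  out ∅∪∅=∅
  n3('aa'): parent n2 fail=0; on 'a' 0 → fail=2;  out {7}∪∅={7}
  n10('cc'): parent n9 fail=0; on 'c' 0 → fail=9;  out {3}∪∅={3}
  n14('ba'): parent n1 fail=0; on 'a' 0 → fail=2;  out ∅∪∅=∅
  n16('ca'): parent n9 fail=0; on 'a' 0 → fail=2;  out ∅∪∅=∅
  n4('aac'): parent n3 fail=2; on 'c' 2→0 → fail=9;  out ∅∪∅=∅
  n8('aaa'): parent n3 fail=2; on 'a' 2 → fail=3;  out {2}∪{7}={2,7}
  n11('ccc'): parent n10 fail=9; on 'c' 9 → fail=10;  out ∅∪{3}={3}
  n15('bab'): parent n14 fail=2; on 'b' 2→0 → fail=1;  out {5}∪{0}={0,5}
  n17('caa'): parent n16 fail=2; on 'a' 2 → fail=3;  out {6}∪{7}={6,7}
  n5('aaca'): parent n4 fail=9; on 'a' 9 → fail=16;  out ∅∪∅=∅
  n12('ccca'): parent n11 fail=10; on 'a' 10→9 → fail=16;  out ∅∪∅=∅
  n6('aacac'): parent n5 fail=16; on 'c' 16→2→0 → fail=9;  out ∅∪∅=∅
  n13('cccaa'): parent n12 fail=16; on 'a' 16 → fail=17;  out {4}∪{6,7}={4,6,7}
  n7('aacacb'): parent n6 fail=9; on 'b' 9→0 → fail=1;  out {1}∪{0}={0,1}

Run:
pos 0 'a': at 2
pos 1 'a': at 3  ** P7@[0:1]
pos 2 'c': at 4
pos 3 'c': at 10 (via fail)  ** P3@[2:3]
pos 4 'c': at 11  ** P3@[3:4]
pos 5 'b': at 1 (via fail)  ** P0@[5:5]
pos 6 'b': at 1 (via fail)  ** P0@[6:6]
pos 7 'c': at 9 (via fail)
pos 8 'b': at 1 (via fail)  ** P0@[8:8]
pos 9 'a': at 14
pos 10 'a': at 3 (via fail)  ** P7@[9:10]
pos 11 'a': at 8  ** P2@[9:11],P7@[10:11]
pos 12 'a': at 8 (via fail)  ** P2@[10:12],P7@[11:12]
pos 13 'a': at 8 (via fail)  ** P2@[11:13],P7@[12:13]
pos 14 'a': at 8 (via fail)  ** P2@[12:14],P7@[13:14]
pos 15 'b': at 1 (via fail)  ** P0@[15:15]
pos 16 'a': at 14
pos 17 'b': at 15  ** P0@[17:17],P5@[15:17]
pos 18 'a': at 14 (via fail)
pos 19 'b': at 15  ** P0@[19:19],P5@[17:19]
pos 20 'a': at 14 (via fail)
pos 21 'a': at 3 (via fail)  ** P7@[20:21]
pos 22 'a': at 8  ** P2@[20:22],P7@[21:22]
pos 23 'b': at 1 (via fail)  ** P0@[23:23]
pos 24 'c': at 9 (via fail)
pos 25 'a': at 16
pos 26 'a': at 17  ** P6@[24:26],P7@[25:26]
pos 27 'c': at 4 (via fail)
pos 28 'c': at 10 (via fail)  ** P3@[27:28]
pos 29 'c': at 11  ** P3@[28:29]
pos 30 'a': at 12
pos 31 'a': at 13  ** P4@[27:31],P6@[29:31],P7@[30:31]
pos 32 'a': at 8 (via fail)  ** P2@[30:32],P7@[31:32]
pos 33 'c': at 4 (via fail)
pos 34 'c': at 10 (via fail)  ** P3@[33:34]
pos 35 'c': at 11  ** P3@[34:35]
pos 36 'c': at 11 (via fail)  ** P3@[35:36]
pos 37 'c': at 11 (via fail)  ** P3@[36:37]
pos 38 'a': at 12
pos 39 'a': at 13  ** P4@[35:39],P6@[37:39],P7@[38:39]
pos 40 'b': at 1 (via fail)  ** P0@[40:40]
pos 41 'c': at 9 (via fail)
pos 42 'c': at 10  ** P3@[41:42]
pos 43 'a': at 16 (via fail)
pos 44 'a': at 17  ** P6@[42:44],P7@[43:44]
pos 45 'a': at 8 (via fail)  ** P2@[43:45],P7@[44:45]
pos 46 'b': at 1 (via fail)  ** P0@[46:46]
pos 47 'a': at 14
pos 48 'a': at 3 (via fail)  ** P7@[47:48]
pos 49 'c': at 4
pos 50 'a': at 5
pos 51 'c': at 6
pos 52 'b': at 7  ** P0@[52:52],P1@[47:52]

Matches: [[1,7],[3,3],[4,3],[5,0],[6,0],[8,0],[10,7],[11,2],[11,7],[12,2],[12,7],[13,2],[13,7],[14,2],[14,7],[15,0],[17,0],[17,5],[19,0],[19,5],[21,7],[22,2],[22,7],[23,0],[26,6],[26,7],[28,3],[29,3],[31,4],[31,6],[31,7],[32,2],[32,7],[34,3],[35,3],[36,3],[37,3],[39,4],[39,6],[39,7],[40,0],[42,3],[44,6],[44,7],[45,2],[45,7],[46,0],[48,7],[52,0],[52,1]]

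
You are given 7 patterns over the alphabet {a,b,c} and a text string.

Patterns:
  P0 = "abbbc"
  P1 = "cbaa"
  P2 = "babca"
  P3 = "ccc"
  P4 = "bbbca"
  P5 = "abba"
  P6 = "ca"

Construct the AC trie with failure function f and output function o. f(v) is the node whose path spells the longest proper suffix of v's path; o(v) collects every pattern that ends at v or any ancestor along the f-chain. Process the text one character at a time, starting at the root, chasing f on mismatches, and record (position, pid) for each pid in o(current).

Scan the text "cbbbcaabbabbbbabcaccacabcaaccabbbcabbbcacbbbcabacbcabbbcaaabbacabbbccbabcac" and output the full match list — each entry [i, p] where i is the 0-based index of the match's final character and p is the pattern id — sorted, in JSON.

Construct AC machine:
Trie nodes:
  n0 'ε': a→1 b→10 c→6
  n1 'a': b→2
  n2 'ab': b→3
  n3 'abb': a→21 b→4
  n4 'abbb': c→5
  n5 'abbbc': ·  ←P0
  n6 'c': a→22 b→7 c→15
  n7 'cb': a→8
  n8 'cba': a→9
  n9 'cbaa': ·  ←P1
  n10 'b': a→11 b→17
  n11 'ba': b→12
  n12 'bab': c→13
  n13 'babc': a→14
  n14 'babca': ·  ←P2
  n15 'cc': c→16
  n16 'ccc': ·  ←P3
  n17 'bb': b→18
  n18 'bbb': c→19
  n19 'bbbc': a→20
  n20 'bbbca': ·  ←P4
  n21 'abba': ·  ←P5
  n22 'ca': ·  ←P6

Failure links (BFS by depth):
  n1('a'): parent n0 fail=0; on 'a' 0 → fail=0;  out ∅∪∅=∅
  n6('c'): parent n0 fail=0; on 'c' 0 → fail=0;  out ∅∪∅=∅
  n10('b'): parent n0 fail=0; on 'b' 0 → fail=0;  out ∅∪∅=∅
  n2('ab'): parent n1 fail=0; on 'b' 0 → fail=10;  out ∅∪∅=∅
  n7('cb'): parent n6 fail=0; on 'b' 0 → fail=10;  out ∅∪∅=∅
  n11('ba'): parent n10 fail=0; on 'a' 0 → fail=1;  out ∅∪∅=∅
  n15('cc'): parent n6 fail=0; on 'c' 0 → fail=6;  out ∅∪∅=∅
  n17('bb'): parent n10 fail=0; on 'b' 0 → fail=10;  out ∅∪∅=∅
  n22('ca'): parent n6 fail=0; on 'a' 0 → fail=1;  out {6}∪∅={6}
  n3('abb'): parent n2 fail=10; on 'b' 10 → fail=17;  out ∅∪∅=∅
  n8('cba'): parent n7 fail=10; on 'a' 10 → fail=11;  out ∅∪∅=∅
  n12('bab'): parent n11 fail=1; on 'b' 1 → fail=2;  out ∅∪∅=∅
  n16('ccc'): parent n15 fail=6; on 'c' 6 → fail=15;  out {3}∪∅={3}
  n18('bbb'): parent n17 fail=10; on 'b' 10 → fail=17;  out ∅∪∅=∅
  n4('abbb'): parent n3 fail=17; on 'b' 17 → fail=18;  out ∅∪∅=∅
  n9('cbaa'): parent n8 fail=11; on 'a' 11→1→0 → fail=1;  out {1}∪∅={1}
  n13('babc'): parent n12 fail=2; on 'c' 2→10→0 → fail=6;  out ∅∪∅=∅
  n19('bbbc'): parent n18 fail=17; on 'c' 17→10→0 → fail=6;  out ∅∪∅=∅
  n21('abba'): parent n3 fail=17; on 'a' 17→10 → fail=11;  out {5}∪∅={5}
  n5('abbbc'): parent n4 fail=18; on 'c' 18 → fail=19;  out {0}∪∅={0}
  n14('babca'): parent n13 fail=6; on 'a' 6 → fail=22;  out {2}∪{6}={2,6}
  n20('bbbca'): parent n19 fail=6; on 'a' 6 → fail=22;  out {4}∪{6}={4,6}

Text stream:
[0] read 'c'  n0⇒n6
[1] read 'b'  n6⇒n7
[2] read 'b'  n7⇒n17 ·f
[3] read 'b'  n17⇒n18
[4] read 'c'  n18⇒n19
[5] read 'a'  n19⇒n20  ** P4@[1:5],P6@[4:5]
[6] read 'a'  n20⇒n1 ·f
[7] read 'b'  n1⇒n2
[8] read 'b'  n2⇒n3
[9] read 'a'  n3⇒n21  ** P5@[6:9]
[10] read 'b'  n21⇒n12 ·f
[11] read 'b'  n12⇒n3 ·f
[12] read 'b'  n3⇒n4
[13] read 'b'  n4⇒n18 ·f
[14] read 'a'  n18⇒n11 ·f
[15] read 'b'  n11⇒n12
[16] read 'c'  n12⇒n13
[17] read 'a'  n13⇒n14  ** P2@[13:17],P6@[16:17]
[18] read 'c'  n14⇒n6 ·f
[19] read 'c'  n6⇒n15
[20] read 'a'  n15⇒n22 ·f  ** P6@[19:20]
[21] read 'c'  n22⇒n6 ·f
[22] read 'a'  n6⇒n22  ** P6@[21:22]
[23] read 'b'  n22⇒n2 ·f
[24] read 'c'  n2⇒n6 ·f
[25] read 'a'  n6⇒n22  ** P6@[24:25]
[26] read 'a'  n22⇒n1 ·f
[27] read 'c'  n1⇒n6 ·f
[28] read 'c'  n6⇒n15
[29] read 'a'  n15⇒n22 ·f  ** P6@[28:29]
[30] read 'b'  n22⇒n2 ·f
[31] read 'b'  n2⇒n3
[32] read 'b'  n3⇒n4
[33] read 'c'  n4⇒n5  ** P0@[29:33]
[34] read 'a'  n5⇒n20 ·f  ** P4@[30:34],P6@[33:34]
[35] read 'b'  n20⇒n2 ·f
[36] read 'b'  n2⇒n3
[37] read 'b'  n3⇒n4
[38] read 'c'  n4⇒n5  ** P0@[34:38]
[39] read 'a'  n5⇒n20 ·f  ** P4@[35:39],P6@[38:39]
[40] read 'c'  n20⇒n6 ·f
[41] read 'b'  n6⇒n7
[42] read 'b'  n7⇒n17 ·f
[43] read 'b'  n17⇒n18
[44] read 'c'  n18⇒n19
[45] read 'a'  n19⇒n20  ** P4@[41:45],P6@[44:45]
[46] read 'b'  n20⇒n2 ·f
[47] read 'a'  n2⇒n11 ·f
[48] read 'c'  n11⇒n6 ·f
[49] read 'b'  n6⇒n7
[50] read 'c'  n7⇒n6 ·f
[51] read 'a'  n6⇒n22  ** P6@[50:51]
[52] read 'b'  n22⇒n2 ·f
[53] read 'b'  n2⇒n3
[54] read 'b'  n3⇒n4
[55] read 'c'  n4⇒n5  ** P0@[51:55]
[56] read 'a'  n5⇒n20 ·f  ** P4@[52:56],P6@[55:56]
[57] read 'a'  n20⇒n1 ·f
[58] read 'a'  n1⇒n1 ·f
[59] read 'b'  n1⇒n2
[60] read 'b'  n2⇒n3
[61] read 'a'  n3⇒n21  ** P5@[58:61]
[62] read 'c'  n21⇒n6 ·f
[63] read 'a'  n6⇒n22  ** P6@[62:63]
[64] read 'b'  n22⇒n2 ·f
[65] read 'b'  n2⇒n3
[66] read 'b'  n3⇒n4
[67] read 'c'  n4⇒n5  ** P0@[63:67]
[68] read 'c'  n5⇒n15 ·f
[69] read 'b'  n15⇒n7 ·f
[70] read 'a'  n7⇒n8
[71] read 'b'  n8⇒n12 ·f
[72] read 'c'  n12⇒n13
[73] read 'a'  n13⇒n14  ** P2@[69:73],P6@[72:73]
[74] read 'c'  n14⇒n6 ·f

All matches (sorted): [[5,4],[5,6],[9,5],[17,2],[17,6],[20,6],[22,6],[25,6],[29,6],[33,0],[34,4],[34,6],[38,0],[39,4],[39,6],[45,4],[45,6],[51,6],[55,0],[56,4],[56,6],[61,5],[63,6],[67,0],[73,2],[73,6]]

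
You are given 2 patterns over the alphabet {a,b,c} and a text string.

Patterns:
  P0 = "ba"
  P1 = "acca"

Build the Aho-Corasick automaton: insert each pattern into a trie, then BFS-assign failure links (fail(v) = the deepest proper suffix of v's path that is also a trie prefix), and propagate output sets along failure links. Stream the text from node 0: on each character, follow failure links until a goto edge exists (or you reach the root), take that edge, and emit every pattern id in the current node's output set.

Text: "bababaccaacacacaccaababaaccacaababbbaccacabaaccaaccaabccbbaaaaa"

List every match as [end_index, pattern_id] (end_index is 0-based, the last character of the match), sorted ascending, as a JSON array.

Construct AC machine:
Trie (insert patterns):
  0='ε' goto a→3 b→1
  1='b' goto a→2
  2='ba' goto ·  [P0 ends]
  3='a' goto c→4
  4='ac' goto c→5
  5='acc' goto a→6
  6='acca' goto ·  [P1 ends]

BFS fail/out derivation:
  n1('b'): parent n0 fail=0; on 'b' 0 → fail=0;  out ∅∪∅=∅
  n3('a'): parent n0 fail=0; on 'a' 0 → fail=0;  out ∅∪∅=∅
  n2('ba'): parent n1 fail=0; on 'a' 0 → fail=3;  out {0}∪∅={0}
  n4('ac'): parent n3 fail=0; on 'c' 0 → fail=0;  out ∅∪∅=∅
  n5('acc'): parent n4 fail=0; on 'c' 0 → fail=0;  out ∅∪∅=∅
  n6('acca'): parent n5 fail=0; on 'a' 0 → fail=3;  out {1}∪∅={1}

Run:
pos 0 'b': at 1
pos 1 'a': at 2  emit P0@[0:1]
pos 2 'b': at 1 (via fail)
pos 3 'a': at 2  emit P0@[2:3]
pos 4 'b': at 1 (via fail)
pos 5 'a': at 2  emit P0@[4:5]
pos 6 'c': at 4 (via fail)
pos 7 'c': at 5
pos 8 'a': at 6  emit P1@[5:8]
pos 9 'a': at 3 (via fail)
pos 10 'c': at 4
pos 11 'a': at 3 (via fail)
pos 12 'c': at 4
pos 13 'a': at 3 (via fail)
pos 14 'c': at 4
pos 15 'a': at 3 (via fail)
pos 16 'c': at 4
pos 17 'c': at 5
pos 18 'a': at 6  emit P1@[15:18]
pos 19 'a': at 3 (via fail)
pos 20 'b': at 1 (via fail)
pos 21 'a': at 2  emit P0@[20:21]
pos 22 'b': at 1 (via fail)
pos 23 'a': at 2  emit P0@[22:23]
pos 24 'a': at 3 (via fail)
pos 25 'c': at 4
pos 26 'c': at 5
pos 27 'a': at 6  emit P1@[24:27]
pos 28 'c': at 4 (via fail)
pos 29 'a': at 3 (via fail)
pos 30 'a': at 3 (via fail)
pos 31 'b': at 1 (via fail)
pos 32 'a': at 2  emit P0@[31:32]
pos 33 'b': at 1 (via fail)
pos 34 'b': at 1 (via fail)
pos 35 'b': at 1 (via fail)
pos 36 'a': at 2  emit P0@[35:36]
pos 37 'c': at 4 (via fail)
pos 38 'c': at 5
pos 39 'a': at 6  emit P1@[36:39]
pos 40 'c': at 4 (via fail)
pos 41 'a': at 3 (via fail)
pos 42 'b': at 1 (via fail)
pos 43 'a': at 2  emit P0@[42:43]
pos 44 'a': at 3 (via fail)
pos 45 'c': at 4
pos 46 'c': at 5
pos 47 'a': at 6  emit P1@[44:47]
pos 48 'a': at 3 (via fail)
pos 49 'c': at 4
pos 50 'c': at 5
pos 51 'a': at 6  emit P1@[48:51]
pos 52 'a': at 3 (via fail)
pos 53 'b': at 1 (via fail)
pos 54 'c': at 0 (via fail)
pos 55 'c': at 0
pos 56 'b': at 1
pos 57 'b': at 1 (via fail)
pos 58 'a': at 2  emit P0@[57:58]
pos 59 'a': at 3 (via fail)
pos 60 'a': at 3 (via fail)
pos 61 'a': at 3 (via fail)
pos 62 'a': at 3 (via fail)

Result: [[1,0],[3,0],[5,0],[8,1],[18,1],[21,0],[23,0],[27,1],[32,0],[36,0],[39,1],[43,0],[47,1],[51,1],[58,0]]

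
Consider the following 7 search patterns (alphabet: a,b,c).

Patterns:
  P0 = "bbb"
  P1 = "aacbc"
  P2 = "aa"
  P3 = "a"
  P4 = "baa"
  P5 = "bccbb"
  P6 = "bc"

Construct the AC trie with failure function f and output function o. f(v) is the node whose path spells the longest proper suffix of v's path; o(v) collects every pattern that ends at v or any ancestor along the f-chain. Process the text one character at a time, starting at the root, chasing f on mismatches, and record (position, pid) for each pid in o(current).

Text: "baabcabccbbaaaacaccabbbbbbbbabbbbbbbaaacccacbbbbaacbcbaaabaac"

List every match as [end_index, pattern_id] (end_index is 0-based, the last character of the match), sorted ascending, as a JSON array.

Build:
Trie (insert patterns):
  0='ε' goto a→4 b→1
  1='b' goto a→9 b→2 c→11
  2='bb' goto b→3
  3='bbb' goto ·  ←P0
  4='a' goto a→5  ←P3
  5='aa' goto c→6  ←P2
  6='aac' goto b→7
  7='aacb' goto c→8
  8='aacbc' goto ·  ←P1
  9='ba' goto a→10
  10='baa' goto ·  ←P4
  11='bc' goto c→12  ←P6
  12='bcc' goto b→13
  13='bccb' goto b→14
  14='bccbb' goto ·  ←P5

Failure links (BFS by depth):
  fail(1) 'b': from fail(0)=0 chase 'b': 0 ⇒ 0;  out=∅∪out(0)=∅
  fail(4) 'a': from fail(0)=0 chase 'a': 0 ⇒ 0;  out={3}∪out(0)={3}
  fail(2) 'bb': from fail(1)=0 chase 'b': 0 ⇒ 1;  out=∅∪out(1)=∅
  fail(5) 'aa': from fail(4)=0 chase 'a': 0 ⇒ 4;  out={2}∪out(4)={2,3}
  fail(9) 'ba': from fail(1)=0 chase 'a': 0 ⇒ 4;  out=∅∪out(4)={3}
  fail(11) 'bc': from fail(1)=0 chase 'c': 0 ⇒ 0;  out={6}∪out(0)={6}
  fail(3) 'bbb': from fail(2)=1 chase 'b': 1 ⇒ 2;  out={0}∪out(2)={0}
  fail(6) 'aac': from fail(5)=4 chase 'c': 4→0 ⇒ 0;  out=∅∪out(0)=∅
  fail(10) 'baa': from fail(9)=4 chase 'a': 4 ⇒ 5;  out={4}∪out(5)={2,3,4}
  fail(12) 'bcc': from fail(11)=0 chase 'c': 0 ⇒ 0;  out=∅∪out(0)=∅
  fail(7) 'aacb': from fail(6)=0 chase 'b': 0 ⇒ 1;  out=∅∪out(1)=∅
  fail(13) 'bccb': from fail(12)=0 chase 'b': 0 ⇒ 1;  out=∅∪out(1)=∅
  fail(8) 'aacbc': from fail(7)=1 chase 'c': 1 ⇒ 11;  out={1}∪out(11)={1,6}
  fail(14) 'bccbb': from fail(13)=1 chase 'b': 1 ⇒ 2;  out={5}∪out(2)={5}

Text stream:
[0] read 'b'  n0⇒n1
[1] read 'a'  n1⇒n9  emit P3@[1:1]
[2] read 'a'  n9⇒n10  emit P2@[1:2],P3@[2:2],P4@[0:2]
[3] read 'b'  n10⇒n1 (fail-walked)
[4] read 'c'  n1⇒n11  emit P6@[3:4]
[5] read 'a'  n11⇒n4 (fail-walked)  emit P3@[5:5]
[6] read 'b'  n4⇒n1 (fail-walked)
[7] read 'c'  n1⇒n11  emit P6@[6:7]
[8] read 'c'  n11⇒n12
[9] read 'b'  n12⇒n13
[10] read 'b'  n13⇒n14  emit P5@[6:10]
[11] read 'a'  n14⇒n9 (fail-walked)  emit P3@[11:11]
[12] read 'a'  n9⇒n10  emit P2@[11:12],P3@[12:12],P4@[10:12]
[13] read 'a'  n10⇒n5 (fail-walked)  emit P2@[12:13],P3@[13:13]
[14] read 'a'  n5⇒n5 (fail-walked)  emit P2@[13:14],P3@[14:14]
[15] read 'c'  n5⇒n6
[16] read 'a'  n6⇒n4 (fail-walked)  emit P3@[16:16]
[17] read 'c'  n4⇒n0 (fail-walked)
[18] read 'c'  n0⇒n0
[19] read 'a'  n0⇒n4  emit P3@[19:19]
[20] read 'b'  n4⇒n1 (fail-walked)
[21] read 'b'  n1⇒n2
[22] read 'b'  n2⇒n3  emit P0@[20:22]
[23] read 'b'  n3⇒n3 (fail-walked)  emit P0@[21:23]
[24] read 'b'  n3⇒n3 (fail-walked)  emit P0@[22:24]
[25] read 'b'  n3⇒n3 (fail-walked)  emit P0@[23:25]
[26] read 'b'  n3⇒n3 (fail-walked)  emit P0@[24:26]
[27] read 'b'  n3⇒n3 (fail-walked)  emit P0@[25:27]
[28] read 'a'  n3⇒n9 (fail-walked)  emit P3@[28:28]
[29] read 'b'  n9⇒n1 (fail-walked)
[30] read 'b'  n1⇒n2
[31] read 'b'  n2⇒n3  emit P0@[29:31]
[32] read 'b'  n3⇒n3 (fail-walked)  emit P0@[30:32]
[33] read 'b'  n3⇒n3 (fail-walked)  emit P0@[31:33]
[34] read 'b'  n3⇒n3 (fail-walked)  emit P0@[32:34]
[35] read 'b'  n3⇒n3 (fail-walked)  emit P0@[33:35]
[36] read 'a'  n3⇒n9 (fail-walked)  emit P3@[36:36]
[37] read 'a'  n9⇒n10  emit P2@[36:37],P3@[37:37],P4@[35:37]
[38] read 'a'  n10⇒n5 (fail-walked)  emit P2@[37:38],P3@[38:38]
[39] read 'c'  n5⇒n6
[40] read 'c'  n6⇒n0 (fail-walked)
[41] read 'c'  n0⇒n0
[42] read 'a'  n0⇒n4  emit P3@[42:42]
[43] read 'c'  n4⇒n0 (fail-walked)
[44] read 'b'  n0⇒n1
[45] read 'b'  n1⇒n2
[46] read 'b'  n2⇒n3  emit P0@[44:46]
[47] read 'b'  n3⇒n3 (fail-walked)  emit P0@[45:47]
[48] read 'a'  n3⇒n9 (fail-walked)  emit P3@[48:48]
[49] read 'a'  n9⇒n10  emit P2@[48:49],P3@[49:49],P4@[47:49]
[50] read 'c'  n10⇒n6 (fail-walked)
[51] read 'b'  n6⇒n7
[52] read 'c'  n7⇒n8  emit P1@[48:52],P6@[51:52]
[53] read 'b'  n8⇒n1 (fail-walked)
[54] read 'a'  n1⇒n9  emit P3@[54:54]
[55] read 'a'  n9⇒n10  emit P2@[54:55],P3@[55:55],P4@[53:55]
[56] read 'a'  n10⇒n5 (fail-walked)  emit P2@[55:56],P3@[56:56]
[57] read 'b'  n5⇒n1 (fail-walked)
[58] read 'a'  n1⇒n9  emit P3@[58:58]
[59] read 'a'  n9⇒n10  emit P2@[58:59],P3@[59:59],P4@[57:59]
[60] read 'c'  n10⇒n6 (fail-walked)

Result: [[1,3],[2,2],[2,3],[2,4],[4,6],[5,3],[7,6],[10,5],[11,3],[12,2],[12,3],[12,4],[13,2],[13,3],[14,2],[14,3],[16,3],[19,3],[22,0],[23,0],[24,0],[25,0],[26,0],[27,0],[28,3],[31,0],[32,0],[33,0],[34,0],[35,0],[36,3],[37,2],[37,3],[37,4],[38,2],[38,3],[42,3],[46,0],[47,0],[48,3],[49,2],[49,3],[49,4],[52,1],[52,6],[54,3],[55,2],[55,3],[55,4],[56,2],[56,3],[58,3],[59,2],[59,3],[59,4]]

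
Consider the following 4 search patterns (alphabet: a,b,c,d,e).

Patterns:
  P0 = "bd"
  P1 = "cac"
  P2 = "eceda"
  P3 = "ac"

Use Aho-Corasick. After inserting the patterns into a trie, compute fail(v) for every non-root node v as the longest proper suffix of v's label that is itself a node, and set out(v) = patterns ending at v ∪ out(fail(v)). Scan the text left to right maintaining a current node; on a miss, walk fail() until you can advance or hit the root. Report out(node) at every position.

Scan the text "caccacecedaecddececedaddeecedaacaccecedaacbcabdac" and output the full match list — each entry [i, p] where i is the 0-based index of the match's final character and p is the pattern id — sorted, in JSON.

Build:
Trie (insert patterns):
  n0 'ε': a→11 b→1 c→3 e→6
  n1 'b': d→2
  n2 'bd': ·  [P0 ends]
  n3 'c': a→4
  n4 'ca': c→5
  n5 'cac': ·  [P1 ends]
  n6 'e': c→7
  n7 'ec': e→8
  n8 'ece': d→9
  n9 'eced': a→10
  n10 'eceda': ·  [P2 ends]
  n11 'a': c→12
  n12 'ac': ·  [P3 ends]

BFS fail/out derivation:
  n1('b'): parent n0 fail=0; on 'b' 0 → fail=0;  out ∅∪∅=∅
  n3('c'): parent n0 fail=0; on 'c' 0 → fail=0;  out ∅∪∅=∅
  n6('e'): parent n0 fail=0; on 'e' 0 → fail=0;  out ∅∪∅=∅
  n11('a'): parent n0 fail=0; on 'a' 0 → fail=0;  out ∅∪∅=∅
  n2('bd'): parent n1 fail=0; on 'd' 0 → fail=0;  out {0}∪∅={0}
  n4('ca'): parent n3 fail=0; on 'a' 0 → fail=11;  out ∅∪∅=∅
  n7('ec'): parent n6 fail=0; on 'c' 0 → fail=3;  out ∅∪∅=∅
  n12('ac'): parent n11 fail=0; on 'c' 0 → fail=3;  out {3}∪∅={3}
  n5('cac'): parent n4 fail=11; on 'c' 11 → fail=12;  out {1}∪{3}={1,3}
  n8('ece'): parent n7 fail=3; on 'e' 3→0 → fail=6;  out ∅∪∅=∅
  n9('eced'): parent n8 fail=6; on 'd' 6→0 → fail=0;  out ∅∪∅=∅
  n10('eceda'): parent n9 fail=0; on 'a' 0 → fail=11;  out {2}∪∅={2}

Text stream:
[0] read 'c'  n0⇒n3
[1] read 'a'  n3⇒n4
[2] read 'c'  n4⇒n5  emit P1@[0:2],P3@[1:2]
[3] read 'c'  n5⇒n3 (fail-walked)
[4] read 'a'  n3⇒n4
[5] read 'c'  n4⇒n5  emit P1@[3:5],P3@[4:5]
[6] read 'e'  n5⇒n6 (fail-walked)
[7] read 'c'  n6⇒n7
[8] read 'e'  n7⇒n8
[9] read 'd'  n8⇒n9
[10] read 'a'  n9⇒n10  emit P2@[6:10]
[11] read 'e'  n10⇒n6 (fail-walked)
[12] read 'c'  n6⇒n7
[13] read 'd'  n7⇒n0 (fail-walked)
[14] read 'd'  n0⇒n0
[15] read 'e'  n0⇒n6
[16] read 'c'  n6⇒n7
[17] read 'e'  n7⇒n8
[18] read 'c'  n8⇒n7 (fail-walked)
[19] read 'e'  n7⇒n8
[20] read 'd'  n8⇒n9
[21] read 'a'  n9⇒n10  emit P2@[17:21]
[22] read 'd'  n10⇒n0 (fail-walked)
[23] read 'd'  n0⇒n0
[24] read 'e'  n0⇒n6
[25] read 'e'  n6⇒n6 (fail-walked)
[26] read 'c'  n6⇒n7
[27] read 'e'  n7⇒n8
[28] read 'd'  n8⇒n9
[29] read 'a'  n9⇒n10  emit P2@[25:29]
[30] read 'a'  n10⇒n11 (fail-walked)
[31] read 'c'  n11⇒n12  emit P3@[30:31]
[32] read 'a'  n12⇒n4 (fail-walked)
[33] read 'c'  n4⇒n5  emit P1@[31:33],P3@[32:33]
[34] read 'c'  n5⇒n3 (fail-walked)
[35] read 'e'  n3⇒n6 (fail-walked)
[36] read 'c'  n6⇒n7
[37] read 'e'  n7⇒n8
[38] read 'd'  n8⇒n9
[39] read 'a'  n9⇒n10  emit P2@[35:39]
[40] read 'a'  n10⇒n11 (fail-walked)
[41] read 'c'  n11⇒n12  emit P3@[40:41]
[42] read 'b'  n12⇒n1 (fail-walked)
[43] read 'c'  n1⇒n3 (fail-walked)
[44] read 'a'  n3⇒n4
[45] read 'b'  n4⇒n1 (fail-walked)
[46] read 'd'  n1⇒n2  emit P0@[45:46]
[47] read 'a'  n2⇒n11 (fail-walked)
[48] read 'c'  n11⇒n12  emit P3@[47:48]

Result: [[2,1],[2,3],[5,1],[5,3],[10,2],[21,2],[29,2],[31,3],[33,1],[33,3],[39,2],[41,3],[46,0],[48,3]]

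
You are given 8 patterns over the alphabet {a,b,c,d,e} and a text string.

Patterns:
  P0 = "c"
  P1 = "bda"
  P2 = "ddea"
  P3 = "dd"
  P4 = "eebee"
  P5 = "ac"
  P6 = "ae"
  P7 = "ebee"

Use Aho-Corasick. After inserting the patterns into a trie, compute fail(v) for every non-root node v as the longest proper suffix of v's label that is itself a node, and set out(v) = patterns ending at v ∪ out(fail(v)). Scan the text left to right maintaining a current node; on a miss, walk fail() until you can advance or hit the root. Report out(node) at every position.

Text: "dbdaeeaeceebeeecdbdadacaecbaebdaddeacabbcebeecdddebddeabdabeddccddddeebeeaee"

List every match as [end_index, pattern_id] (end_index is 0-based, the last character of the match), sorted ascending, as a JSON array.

Construct AC machine:
Trie (insert patterns):
  n0 'ε': a→14 b→2 c→1 d→5 e→9
  n1 'c': ·  [P0 ends]
  n2 'b': d→3
  n3 'bd': a→4
  n4 'bda': ·  [P1 ends]
  n5 'd': d→6
  n6 'dd': e→7  [P3 ends]
  n7 'dde': a→8
  n8 'ddea': ·  [P2 ends]
  n9 'e': b→17 e→10
  n10 'ee': b→11
  n11 'eeb': e→12
  n12 'eebe': e→13
  n13 'eebee': ·  [P4 ends]
  n14 'a': c→15 e→16
  n15 'ac': ·  [P5 ends]
  n16 'ae': ·  [P6 ends]
  n17 'eb': e→18
  n18 'ebe': e→19
  n19 'ebee': ·  [P7 ends]

Failure links (BFS by depth):
  n1('c'): parent n0 fail=0; on 'c' 0 → fail=0;  out {0}∪∅={0}
  n2('b'): parent n0 fail=0; on 'b' 0 → fail=0;  out ∅∪∅=∅
  n5('d'): parent n0 fail=0; on 'd' 0 → fail=0;  out ∅∪∅=∅
  n9('e'): parent n0 fail=0; on 'e' 0 → fail=0;  out ∅∪∅=∅
  n14('a'): parent n0 fail=0; on 'a' 0 → fail=0;  out ∅∪∅=∅
  n3('bd'): parent n2 fail=0; on 'd' 0 → fail=5;  out ∅∪∅=∅
  n6('dd'): parent n5 fail=0; on 'd' 0 → fail=5;  out {3}∪∅={3}
  n10('ee'): parent n9 fail=0; on 'e' 0 → fail=9;  out ∅∪∅=∅
  n15('ac'): parent n14 fail=0; on 'c' 0 → fail=1;  out {5}∪{0}={0,5}
  n16('ae'): parent n14 fail=0; on 'e' 0 → fail=9;  out {6}∪∅={6}
  n17('eb'): parent n9 fail=0; on 'b' 0 → fail=2;  out ∅∪∅=∅
  n4('bda'): parent n3 fail=5; on 'a' 5→0 → fail=14;  out {1}∪∅={1}
  n7('dde'): parent n6 fail=5; on 'e' 5→0 → fail=9;  out ∅∪∅=∅
  n11('eeb'): parent n10 fail=9; on 'b' 9 → fail=17;  out ∅∪∅=∅
  n18('ebe'): parent n17 fail=2; on 'e' 2→0 → fail=9;  out ∅∪∅=∅
  n8('ddea'): parent n7 fail=9; on 'a' 9→0 → fail=14;  out {2}∪∅={2}
  n12('eebe'): parent n11 fail=17; on 'e' 17 → fail=18;  out ∅∪∅=∅
  n19('ebee'): parent n18 fail=9; on 'e' 9 → fail=10;  out {7}∪∅={7}
  n13('eebee'): parent n12 fail=18; on 'e' 18 → fail=19;  out {4}∪{7}={4,7}

Run:
[0] read 'd'  n0⇒n5
[1] read 'b'  n5⇒n2 ·f
[2] read 'd'  n2⇒n3
[3] read 'a'  n3⇒n4  → match P1@[1:3]
[4] read 'e'  n4⇒n16 ·f  → match P6@[3:4]
[5] read 'e'  n16⇒n10 ·f
[6] read 'a'  n10⇒n14 ·f
[7] read 'e'  n14⇒n16  → match P6@[6:7]
[8] read 'c'  n16⇒n1 ·f  → match P0@[8:8]
[9] read 'e'  n1⇒n9 ·f
[10] read 'e'  n9⇒n10
[11] read 'b'  n10⇒n11
[12] read 'e'  n11⇒n12
[13] read 'e'  n12⇒n13  → match P4@[9:13],P7@[10:13]
[14] read 'e'  n13⇒n10 ·f
[15] read 'c'  n10⇒n1 ·f  → match P0@[15:15]
[16] read 'd'  n1⇒n5 ·f
[17] read 'b'  n5⇒n2 ·f
[18] read 'd'  n2⇒n3
[19] read 'a'  n3⇒n4  → match P1@[17:19]
[20] read 'd'  n4⇒n5 ·f
[21] read 'a'  n5⇒n14 ·f
[22] read 'c'  n14⇒n15  → match P0@[22:22],P5@[21:22]
[23] read 'a'  n15⇒n14 ·f
[24] read 'e'  n14⇒n16  → match P6@[23:24]
[25] read 'c'  n16⇒n1 ·f  → match P0@[25:25]
[26] read 'b'  n1⇒n2 ·f
[27] read 'a'  n2⇒n14 ·f
[28] read 'e'  n14⇒n16  → match P6@[27:28]
[29] read 'b'  n16⇒n17 ·f
[30] read 'd'  n17⇒n3 ·f
[31] read 'a'  n3⇒n4  → match P1@[29:31]
[32] read 'd'  n4⇒n5 ·f
[33] read 'd'  n5⇒n6  → match P3@[32:33]
[34] read 'e'  n6⇒n7
[35] read 'a'  n7⇒n8  → match P2@[32:35]
[36] read 'c'  n8⇒n15 ·f  → match P0@[36:36],P5@[35:36]
[37] read 'a'  n15⇒n14 ·f
[38] read 'b'  n14⇒n2 ·f
[39] read 'b'  n2⇒n2 ·f
[40] read 'c'  n2⇒n1 ·f  → match P0@[40:40]
[41] read 'e'  n1⇒n9 ·f
[42] read 'b'  n9⇒n17
[43] read 'e'  n17⇒n18
[44] read 'e'  n18⇒n19  → match P7@[41:44]
[45] read 'c'  n19⇒n1 ·f  → match P0@[45:45]
[46] read 'd'  n1⇒n5 ·f
[47] read 'd'  n5⇒n6  → match P3@[46:47]
[48] read 'd'  n6⇒n6 ·f  → match P3@[47:48]
[49] read 'e'  n6⇒n7
[50] read 'b'  n7⇒n17 ·f
[51] read 'd'  n17⇒n3 ·f
[52] read 'd'  n3⇒n6 ·f  → match P3@[51:52]
[53] read 'e'  n6⇒n7
[54] read 'a'  n7⇒n8  → match P2@[51:54]
[55] read 'b'  n8⇒n2 ·f
[56] read 'd'  n2⇒n3
[57] read 'a'  n3⇒n4  → match P1@[55:57]
[58] read 'b'  n4⇒n2 ·f
[59] read 'e'  n2⇒n9 ·f
[60] read 'd'  n9⇒n5 ·f
[61] read 'd'  n5⇒n6  → match P3@[60:61]
[62] read 'c'  n6⇒n1 ·f  → match P0@[62:62]
[63] read 'c'  n1⇒n1 ·f  → match P0@[63:63]
[64] read 'd'  n1⇒n5 ·f
[65] read 'd'  n5⇒n6  → match P3@[64:65]
[66] read 'd'  n6⇒n6 ·f  → match P3@[65:66]
[67] read 'd'  n6⇒n6 ·f  → match P3@[66:67]
[68] read 'e'  n6⇒n7
[69] read 'e'  n7⇒n10 ·f
[70] read 'b'  n10⇒n11
[71] read 'e'  n11⇒n12
[72] read 'e'  n12⇒n13  → match P4@[68:72],P7@[69:72]
[73] read 'a'  n13⇒n14 ·f
[74] read 'e'  n14⇒n16  → match P6@[73:74]
[75] read 'e'  n16⇒n10 ·f

All matches (sorted): [[3,1],[4,6],[7,6],[8,0],[13,4],[13,7],[15,0],[19,1],[22,0],[22,5],[24,6],[25,0],[28,6],[31,1],[33,3],[35,2],[36,0],[36,5],[40,0],[44,7],[45,0],[47,3],[48,3],[52,3],[54,2],[57,1],[61,3],[62,0],[63,0],[65,3],[66,3],[67,3],[72,4],[72,7],[74,6]]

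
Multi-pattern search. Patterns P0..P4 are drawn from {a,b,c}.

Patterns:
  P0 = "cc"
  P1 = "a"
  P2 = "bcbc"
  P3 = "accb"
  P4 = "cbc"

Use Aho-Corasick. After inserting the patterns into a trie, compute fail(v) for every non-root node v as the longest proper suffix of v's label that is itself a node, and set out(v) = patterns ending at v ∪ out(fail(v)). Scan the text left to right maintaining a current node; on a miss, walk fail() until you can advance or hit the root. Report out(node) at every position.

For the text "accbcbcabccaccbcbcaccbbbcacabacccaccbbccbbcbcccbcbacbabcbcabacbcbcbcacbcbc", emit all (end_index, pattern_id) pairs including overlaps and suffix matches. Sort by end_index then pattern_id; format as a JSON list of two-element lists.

Construct AC machine:
Trie (insert patterns):
  0='ε' goto a→3 b→4 c→1
  1='c' goto b→11 c→2
  2='cc' goto ·  ←P0
  3='a' goto c→8  ←P1
  4='b' goto c→5
  5='bc' goto b→6
  6='bcb' goto c→7
  7='bcbc' goto ·  ←P2
  8='ac' goto c→9
  9='acc' goto b→10
  10='accb' goto ·  ←P3
  11='cb' goto c→12
  12='cbc' goto ·  ←P4

BFS fail/out derivation:
  fail(1) 'c': from fail(0)=0 chase 'c': 0 ⇒ 0;  out=∅∪out(0)=∅
  fail(3) 'a': from fail(0)=0 chase 'a': 0 ⇒ 0;  out={1}∪out(0)={1}
  fail(4) 'b': from fail(0)=0 chase 'b': 0 ⇒ 0;  out=∅∪out(0)=∅
  fail(2) 'cc': from fail(1)=0 chase 'c': 0 ⇒ 1;  out={0}∪out(1)={0}
  fail(5) 'bc': from fail(4)=0 chase 'c': 0 ⇒ 1;  out=∅∪out(1)=∅
  fail(8) 'ac': from fail(3)=0 chase 'c': 0 ⇒ 1;  out=∅∪out(1)=∅
  fail(11) 'cb': from fail(1)=0 chase 'b': 0 ⇒ 4;  out=∅∪out(4)=∅
  fail(6) 'bcb': from fail(5)=1 chase 'b': 1 ⇒ 11;  out=∅∪out(11)=∅
  fail(9) 'acc': from fail(8)=1 chase 'c': 1 ⇒ 2;  out=∅∪out(2)={0}
  fail(12) 'cbc': from fail(11)=4 chase 'c': 4 ⇒ 5;  out={4}∪out(5)={4}
  fail(7) 'bcbc': from fail(6)=11 chase 'c': 11 ⇒ 12;  out={2}∪out(12)={2,4}
  fail(10) 'accb': from fail(9)=2 chase 'b': 2→1 ⇒ 11;  out={3}∪out(11)={3}

Scan:
pos 0 'a': at 3  emit P1@[0:0]
pos 1 'c': at 8
pos 2 'c': at 9  emit P0@[1:2]
pos 3 'b': at 10  emit P3@[0:3]
pos 4 'c': at 12 (via fail)  emit P4@[2:4]
pos 5 'b': at 6 (via fail)
pos 6 'c': at 7  emit P2@[3:6],P4@[4:6]
pos 7 'a': at 3 (via fail)  emit P1@[7:7]
pos 8 'b': at 4 (via fail)
pos 9 'c': at 5
pos 10 'c': at 2 (via fail)  emit P0@[9:10]
pos 11 'a': at 3 (via fail)  emit P1@[11:11]
pos 12 'c': at 8
pos 13 'c': at 9  emit P0@[12:13]
pos 14 'b': at 10  emit P3@[11:14]
pos 15 'c': at 12 (via fail)  emit P4@[13:15]
pos 16 'b': at 6 (via fail)
pos 17 'c': at 7  emit P2@[14:17],P4@[15:17]
pos 18 'a': at 3 (via fail)  emit P1@[18:18]
pos 19 'c': at 8
pos 20 'c': at 9  emit P0@[19:20]
pos 21 'b': at 10  emit P3@[18:21]
pos 22 'b': at 4 (via fail)
pos 23 'b': at 4 (via fail)
pos 24 'c': at 5
pos 25 'a': at 3 (via fail)  emit P1@[25:25]
pos 26 'c': at 8
pos 27 'a': at 3 (via fail)  emit P1@[27:27]
pos 28 'b': at 4 (via fail)
pos 29 'a': at 3 (via fail)  emit P1@[29:29]
pos 30 'c': at 8
pos 31 'c': at 9  emit P0@[30:31]
pos 32 'c': at 2 (via fail)  emit P0@[31:32]
pos 33 'a': at 3 (via fail)  emit P1@[33:33]
pos 34 'c': at 8
pos 35 'c': at 9  emit P0@[34:35]
pos 36 'b': at 10  emit P3@[33:36]
pos 37 'b': at 4 (via fail)
pos 38 'c': at 5
pos 39 'c': at 2 (via fail)  emit P0@[38:39]
pos 40 'b': at 11 (via fail)
pos 41 'b': at 4 (via fail)
pos 42 'c': at 5
pos 43 'b': at 6
pos 44 'c': at 7  emit P2@[41:44],P4@[42:44]
pos 45 'c': at 2 (via fail)  emit P0@[44:45]
pos 46 'c': at 2 (via fail)  emit P0@[45:46]
pos 47 'b': at 11 (via fail)
pos 48 'c': at 12  emit P4@[46:48]
pos 49 'b': at 6 (via fail)
pos 50 'a': at 3 (via fail)  emit P1@[50:50]
pos 51 'c': at 8
pos 52 'b': at 11 (via fail)
pos 53 'a': at 3 (via fail)  emit P1@[53:53]
pos 54 'b': at 4 (via fail)
pos 55 'c': at 5
pos 56 'b': at 6
pos 57 'c': at 7  emit P2@[54:57],P4@[55:57]
pos 58 'a': at 3 (via fail)  emit P1@[58:58]
pos 59 'b': at 4 (via fail)
pos 60 'a': at 3 (via fail)  emit P1@[60:60]
pos 61 'c': at 8
pos 62 'b': at 11 (via fail)
pos 63 'c': at 12  emit P4@[61:63]
pos 64 'b': at 6 (via fail)
pos 65 'c': at 7  emit P2@[62:65],P4@[63:65]
pos 66 'b': at 6 (via fail)
pos 67 'c': at 7  emit P2@[64:67],P4@[65:67]
pos 68 'a': at 3 (via fail)  emit P1@[68:68]
pos 69 'c': at 8
pos 70 'b': at 11 (via fail)
pos 71 'c': at 12  emit P4@[69:71]
pos 72 'b': at 6 (via fail)
pos 73 'c': at 7  emit P2@[70:73],P4@[71:73]

Result: [[0,1],[2,0],[3,3],[4,4],[6,2],[6,4],[7,1],[10,0],[11,1],[13,0],[14,3],[15,4],[17,2],[17,4],[18,1],[20,0],[21,3],[25,1],[27,1],[29,1],[31,0],[32,0],[33,1],[35,0],[36,3],[39,0],[44,2],[44,4],[45,0],[46,0],[48,4],[50,1],[53,1],[57,2],[57,4],[58,1],[60,1],[63,4],[65,2],[65,4],[67,2],[67,4],[68,1],[71,4],[73,2],[73,4]]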